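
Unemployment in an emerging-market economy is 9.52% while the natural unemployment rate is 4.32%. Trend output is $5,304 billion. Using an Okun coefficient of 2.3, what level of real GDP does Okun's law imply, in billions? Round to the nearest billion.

$4,670 billion

Unemployment gap = 9.52 - 4.32 = 5.2 points, so the output gap is -2.3 × 5.2 = -11.96%.
Actual GDP = 5304 × (1 - 11.96/100) = 5304 × 0.8804 ≈ 4670 billion.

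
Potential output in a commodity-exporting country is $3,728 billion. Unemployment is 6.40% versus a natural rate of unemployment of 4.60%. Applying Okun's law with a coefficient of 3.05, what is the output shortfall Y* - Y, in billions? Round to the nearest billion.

Output gap = -3.05 × (6.4 - 4.6) = -3.05 × 1.8 = -5.49%.
Actual GDP ≈ 3728 × 0.9451 ≈ 3523 billion, so the shortfall is 3728 - 3523 = 205 billion.

$205 billion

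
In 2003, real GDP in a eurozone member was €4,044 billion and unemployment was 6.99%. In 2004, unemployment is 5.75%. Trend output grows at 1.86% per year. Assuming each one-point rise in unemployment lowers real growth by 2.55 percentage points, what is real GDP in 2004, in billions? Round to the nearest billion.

€4,247 billion

Δu = 5.75 - 6.99 = -1.24 points.
Okun's law (growth form): g_Y = g_Y* - β × Δu = 1.86 - 2.55 × (-1.24) = 1.86 + 3.162 = 5.022%.
Real GDP in the next year = 4044 × (1 + 5.022/100) = 4044 × 1.05022 ≈ 4247 billion.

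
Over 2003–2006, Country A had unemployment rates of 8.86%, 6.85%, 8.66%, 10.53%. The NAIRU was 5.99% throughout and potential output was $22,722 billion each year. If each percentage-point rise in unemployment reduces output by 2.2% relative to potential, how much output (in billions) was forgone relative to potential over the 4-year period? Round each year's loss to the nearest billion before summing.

$5,469 billion

Year 2003: gap = -2.2 × (8.86 - 5.99) = -6.314%, loss ≈ 22722 × 6.314/100 ≈ 1435.
Year 2004: gap = -2.2 × (6.85 - 5.99) = -1.892%, loss ≈ 22722 × 1.892/100 ≈ 430.
Year 2005: gap = -2.2 × (8.66 - 5.99) = -5.874%, loss ≈ 22722 × 5.874/100 ≈ 1335.
Year 2006: gap = -2.2 × (10.53 - 5.99) = -9.988%, loss ≈ 22722 × 9.988/100 ≈ 2269.
Total lost output = 1435 + 430 + 1335 + 2269 = 5469 billion.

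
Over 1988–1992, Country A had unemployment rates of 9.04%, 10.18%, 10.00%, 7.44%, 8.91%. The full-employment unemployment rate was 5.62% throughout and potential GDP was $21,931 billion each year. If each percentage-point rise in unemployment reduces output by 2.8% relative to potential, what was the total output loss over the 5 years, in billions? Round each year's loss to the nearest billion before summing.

Year 1988: gap = -2.8 × (9.04 - 5.62) = -9.576%, loss ≈ 21931 × 9.576/100 ≈ 2100.
Year 1989: gap = -2.8 × (10.18 - 5.62) = -12.768%, loss ≈ 21931 × 12.768/100 ≈ 2800.
Year 1990: gap = -2.8 × (10 - 5.62) = -12.264%, loss ≈ 21931 × 12.264/100 ≈ 2690.
Year 1991: gap = -2.8 × (7.44 - 5.62) = -5.096%, loss ≈ 21931 × 5.096/100 ≈ 1118.
Year 1992: gap = -2.8 × (8.91 - 5.62) = -9.212%, loss ≈ 21931 × 9.212/100 ≈ 2020.
Total lost output = 2100 + 2800 + 2690 + 1118 + 2020 = 10728 billion.

$10,728 billion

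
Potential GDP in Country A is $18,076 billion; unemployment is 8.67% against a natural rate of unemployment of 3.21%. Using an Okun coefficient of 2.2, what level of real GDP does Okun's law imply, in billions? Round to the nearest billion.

$15,905 billion

Unemployment gap = 8.67 - 3.21 = 5.46 points, so the output gap is -2.2 × 5.46 = -12.012%.
Actual GDP = 18076 × (1 - 12.012/100) = 18076 × 0.87988 ≈ 15905 billion.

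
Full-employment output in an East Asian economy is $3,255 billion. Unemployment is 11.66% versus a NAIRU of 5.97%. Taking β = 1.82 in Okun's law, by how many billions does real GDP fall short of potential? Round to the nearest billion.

$337 billion

Output gap = -1.82 × (11.66 - 5.97) = -1.82 × 5.69 = -10.3558%.
Actual GDP ≈ 3255 × 0.896442 ≈ 2918 billion, so the shortfall is 3255 - 2918 = 337 billion.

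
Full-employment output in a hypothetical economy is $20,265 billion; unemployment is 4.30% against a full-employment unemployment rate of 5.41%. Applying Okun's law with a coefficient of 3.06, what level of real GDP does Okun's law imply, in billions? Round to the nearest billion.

$20,953 billion

Unemployment gap = 4.3 - 5.41 = -1.11 points, so the output gap is -3.06 × (-1.11) = 3.3966%.
Actual GDP = 20265 × (1 + 3.3966/100) = 20265 × 1.033966 ≈ 20953 billion.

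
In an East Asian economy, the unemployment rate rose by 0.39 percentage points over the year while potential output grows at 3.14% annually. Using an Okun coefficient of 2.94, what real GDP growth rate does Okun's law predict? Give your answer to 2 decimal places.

1.99%

Growth-rate Okun's law: g_Y = g_Y* - β × Δu.
g_Y = 3.14 - 2.94 × (0.39) = 3.14 - 1.1466 = 1.9934%, i.e. 1.99% to 2 d.p.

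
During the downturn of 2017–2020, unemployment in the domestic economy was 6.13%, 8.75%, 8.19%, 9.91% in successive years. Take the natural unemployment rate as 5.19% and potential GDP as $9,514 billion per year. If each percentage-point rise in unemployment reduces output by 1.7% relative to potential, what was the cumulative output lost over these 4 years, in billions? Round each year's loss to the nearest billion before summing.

Year 2017: gap = -1.7 × (6.13 - 5.19) = -1.598%, loss ≈ 9514 × 1.598/100 ≈ 152.
Year 2018: gap = -1.7 × (8.75 - 5.19) = -6.052%, loss ≈ 9514 × 6.052/100 ≈ 576.
Year 2019: gap = -1.7 × (8.19 - 5.19) = -5.1%, loss ≈ 9514 × 5.1/100 ≈ 485.
Year 2020: gap = -1.7 × (9.91 - 5.19) = -8.024%, loss ≈ 9514 × 8.024/100 ≈ 763.
Total lost output = 152 + 576 + 485 + 763 = 1976 billion.

$1,976 billion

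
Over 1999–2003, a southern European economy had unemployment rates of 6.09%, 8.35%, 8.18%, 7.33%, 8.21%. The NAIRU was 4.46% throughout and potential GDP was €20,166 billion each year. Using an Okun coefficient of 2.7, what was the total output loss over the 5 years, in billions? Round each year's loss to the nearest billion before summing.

€8,636 billion

Year 1999: gap = -2.7 × (6.09 - 4.46) = -4.401%, loss ≈ 20166 × 4.401/100 ≈ 888.
Year 2000: gap = -2.7 × (8.35 - 4.46) = -10.503%, loss ≈ 20166 × 10.503/100 ≈ 2118.
Year 2001: gap = -2.7 × (8.18 - 4.46) = -10.044%, loss ≈ 20166 × 10.044/100 ≈ 2025.
Year 2002: gap = -2.7 × (7.33 - 4.46) = -7.749%, loss ≈ 20166 × 7.749/100 ≈ 1563.
Year 2003: gap = -2.7 × (8.21 - 4.46) = -10.125%, loss ≈ 20166 × 10.125/100 ≈ 2042.
Total lost output = 888 + 2118 + 2025 + 1563 + 2042 = 8636 billion.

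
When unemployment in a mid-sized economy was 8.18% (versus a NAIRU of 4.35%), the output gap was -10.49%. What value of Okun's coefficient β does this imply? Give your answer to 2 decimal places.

Okun's law: output gap = -β × (u - u*).
-10.49 = -β × (8.18 - 4.35) = -β × 3.83, so β = 10.49/3.83 = 2.74.

β ≈ 2.74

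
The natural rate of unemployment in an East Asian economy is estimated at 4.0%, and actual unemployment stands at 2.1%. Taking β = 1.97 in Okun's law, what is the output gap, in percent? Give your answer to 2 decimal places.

3.74%

The unemployment gap is 2.1 - 4 = -1.9 percentage points.
Okun's law gives an output gap of -1.97 × (-1.9) = 3.743%, i.e. 3.74% above potential.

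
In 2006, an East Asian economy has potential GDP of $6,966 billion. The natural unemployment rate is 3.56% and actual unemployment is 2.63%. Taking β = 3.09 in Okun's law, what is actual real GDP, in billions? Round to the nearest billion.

Unemployment gap = 2.63 - 3.56 = -0.93 points, so the output gap is -3.09 × (-0.93) = 2.8737%.
Actual GDP = 6966 × (1 + 2.8737/100) = 6966 × 1.028737 ≈ 7166 billion.

$7,166 billion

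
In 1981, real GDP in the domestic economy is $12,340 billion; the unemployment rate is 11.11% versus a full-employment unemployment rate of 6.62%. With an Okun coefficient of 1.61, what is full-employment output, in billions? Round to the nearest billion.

Unemployment gap = 11.11 - 6.62 = 4.49 points, so output gap = -1.61 × 4.49 = -7.2289%.
Since Y = Y* × (1 + gap/100), Y* = 12340/0.927711 ≈ 13302 billion.

$13,302 billion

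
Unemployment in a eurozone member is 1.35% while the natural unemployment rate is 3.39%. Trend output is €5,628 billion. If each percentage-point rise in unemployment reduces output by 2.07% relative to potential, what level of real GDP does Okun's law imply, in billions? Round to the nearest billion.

€5,866 billion

Unemployment gap = 1.35 - 3.39 = -2.04 points, so the output gap is -2.07 × (-2.04) = 4.2228%.
Actual GDP = 5628 × (1 + 4.2228/100) = 5628 × 1.042228 ≈ 5866 billion.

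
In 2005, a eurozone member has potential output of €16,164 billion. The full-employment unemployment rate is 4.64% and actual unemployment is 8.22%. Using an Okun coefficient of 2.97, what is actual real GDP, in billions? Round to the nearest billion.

Unemployment gap = 8.22 - 4.64 = 3.58 points, so the output gap is -2.97 × 3.58 = -10.6326%.
Actual GDP = 16164 × (1 - 10.6326/100) = 16164 × 0.893674 ≈ 14445 billion.

€14,445 billion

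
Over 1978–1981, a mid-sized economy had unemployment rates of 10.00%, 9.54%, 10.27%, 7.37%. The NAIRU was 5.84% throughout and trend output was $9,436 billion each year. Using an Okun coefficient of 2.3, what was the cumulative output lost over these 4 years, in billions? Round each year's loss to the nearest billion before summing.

$2,999 billion

Year 1978: gap = -2.3 × (10 - 5.84) = -9.568%, loss ≈ 9436 × 9.568/100 ≈ 903.
Year 1979: gap = -2.3 × (9.54 - 5.84) = -8.51%, loss ≈ 9436 × 8.51/100 ≈ 803.
Year 1980: gap = -2.3 × (10.27 - 5.84) = -10.189%, loss ≈ 9436 × 10.189/100 ≈ 961.
Year 1981: gap = -2.3 × (7.37 - 5.84) = -3.519%, loss ≈ 9436 × 3.519/100 ≈ 332.
Total lost output = 903 + 803 + 961 + 332 = 2999 billion.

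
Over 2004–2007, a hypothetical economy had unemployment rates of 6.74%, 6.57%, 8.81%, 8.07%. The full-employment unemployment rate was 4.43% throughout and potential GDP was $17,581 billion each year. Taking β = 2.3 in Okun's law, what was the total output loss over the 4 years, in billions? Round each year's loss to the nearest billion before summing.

$5,042 billion

Year 2004: gap = -2.3 × (6.74 - 4.43) = -5.313%, loss ≈ 17581 × 5.313/100 ≈ 934.
Year 2005: gap = -2.3 × (6.57 - 4.43) = -4.922%, loss ≈ 17581 × 4.922/100 ≈ 865.
Year 2006: gap = -2.3 × (8.81 - 4.43) = -10.074%, loss ≈ 17581 × 10.074/100 ≈ 1771.
Year 2007: gap = -2.3 × (8.07 - 4.43) = -8.372%, loss ≈ 17581 × 8.372/100 ≈ 1472.
Total lost output = 934 + 865 + 1771 + 1472 = 5042 billion.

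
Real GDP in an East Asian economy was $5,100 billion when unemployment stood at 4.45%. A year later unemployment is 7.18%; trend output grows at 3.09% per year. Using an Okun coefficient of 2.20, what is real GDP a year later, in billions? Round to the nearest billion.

Δu = 7.18 - 4.45 = 2.73 points.
Okun's law (growth form): g_Y = g_Y* - β × Δu = 3.09 - 2.20 × (2.73) = 3.09 - 6.006 = -2.916%.
Real GDP in the next year = 5100 × (1 - 2.916/100) = 5100 × 0.97084 ≈ 4951 billion.

$4,951 billion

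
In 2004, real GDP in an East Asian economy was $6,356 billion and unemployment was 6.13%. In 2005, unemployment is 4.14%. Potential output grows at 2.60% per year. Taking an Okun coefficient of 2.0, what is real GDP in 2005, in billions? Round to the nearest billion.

Δu = 4.14 - 6.13 = -1.99 points.
Okun's law (growth form): g_Y = g_Y* - β × Δu = 2.60 - 2.0 × (-1.99) = 2.6 + 3.98 = 6.58%.
Real GDP in the next year = 6356 × (1 + 6.58/100) = 6356 × 1.0658 ≈ 6774 billion.

$6,774 billion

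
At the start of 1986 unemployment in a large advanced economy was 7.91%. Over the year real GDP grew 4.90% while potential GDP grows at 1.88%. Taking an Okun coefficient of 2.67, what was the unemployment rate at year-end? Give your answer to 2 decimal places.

Growth-rate Okun's law: g_Y = g_Y* - β × Δu, so Δu = (g_Y* - g_Y)/β.
Δu = (1.88 - 4.9)/2.67 = -3.02/2.67 = -1.13 percentage points.
Year-end unemployment = 7.91 - 1.13 = 6.78%.

6.78%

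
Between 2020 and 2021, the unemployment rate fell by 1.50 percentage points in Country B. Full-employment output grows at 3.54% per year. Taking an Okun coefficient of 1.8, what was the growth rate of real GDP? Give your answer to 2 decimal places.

6.24%

Growth-rate Okun's law: g_Y = g_Y* - β × Δu.
g_Y = 3.54 - 1.8 × (-1.50) = 3.54 + 2.7 = 6.24%, i.e. 6.24% to 2 d.p.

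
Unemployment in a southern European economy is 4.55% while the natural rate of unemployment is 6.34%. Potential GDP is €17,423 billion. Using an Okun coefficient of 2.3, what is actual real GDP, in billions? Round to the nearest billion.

€18,140 billion

Unemployment gap = 4.55 - 6.34 = -1.79 points, so the output gap is -2.3 × (-1.79) = 4.117%.
Actual GDP = 17423 × (1 + 4.117/100) = 17423 × 1.04117 ≈ 18140 billion.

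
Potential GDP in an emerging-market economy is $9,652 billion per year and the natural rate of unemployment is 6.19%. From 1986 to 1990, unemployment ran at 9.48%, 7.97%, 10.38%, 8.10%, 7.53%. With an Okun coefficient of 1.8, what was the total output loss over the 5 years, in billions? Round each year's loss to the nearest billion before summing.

Year 1986: gap = -1.8 × (9.48 - 6.19) = -5.922%, loss ≈ 9652 × 5.922/100 ≈ 572.
Year 1987: gap = -1.8 × (7.97 - 6.19) = -3.204%, loss ≈ 9652 × 3.204/100 ≈ 309.
Year 1988: gap = -1.8 × (10.38 - 6.19) = -7.542%, loss ≈ 9652 × 7.542/100 ≈ 728.
Year 1989: gap = -1.8 × (8.1 - 6.19) = -3.438%, loss ≈ 9652 × 3.438/100 ≈ 332.
Year 1990: gap = -1.8 × (7.53 - 6.19) = -2.412%, loss ≈ 9652 × 2.412/100 ≈ 233.
Total lost output = 572 + 309 + 728 + 332 + 233 = 2174 billion.

$2,174 billion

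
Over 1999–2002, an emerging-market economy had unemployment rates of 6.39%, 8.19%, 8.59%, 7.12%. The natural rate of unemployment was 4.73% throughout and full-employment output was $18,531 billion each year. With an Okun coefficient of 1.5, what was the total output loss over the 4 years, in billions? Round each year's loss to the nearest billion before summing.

$3,160 billion

Year 1999: gap = -1.5 × (6.39 - 4.73) = -2.49%, loss ≈ 18531 × 2.49/100 ≈ 461.
Year 2000: gap = -1.5 × (8.19 - 4.73) = -5.19%, loss ≈ 18531 × 5.19/100 ≈ 962.
Year 2001: gap = -1.5 × (8.59 - 4.73) = -5.79%, loss ≈ 18531 × 5.79/100 ≈ 1073.
Year 2002: gap = -1.5 × (7.12 - 4.73) = -3.585%, loss ≈ 18531 × 3.585/100 ≈ 664.
Total lost output = 461 + 962 + 1073 + 664 = 3160 billion.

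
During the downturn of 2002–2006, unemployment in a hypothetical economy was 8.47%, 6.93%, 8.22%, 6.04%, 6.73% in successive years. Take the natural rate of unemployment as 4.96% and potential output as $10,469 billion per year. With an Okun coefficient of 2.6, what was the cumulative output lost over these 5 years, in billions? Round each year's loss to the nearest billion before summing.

Year 2002: gap = -2.6 × (8.47 - 4.96) = -9.126%, loss ≈ 10469 × 9.126/100 ≈ 955.
Year 2003: gap = -2.6 × (6.93 - 4.96) = -5.122%, loss ≈ 10469 × 5.122/100 ≈ 536.
Year 2004: gap = -2.6 × (8.22 - 4.96) = -8.476%, loss ≈ 10469 × 8.476/100 ≈ 887.
Year 2005: gap = -2.6 × (6.04 - 4.96) = -2.808%, loss ≈ 10469 × 2.808/100 ≈ 294.
Year 2006: gap = -2.6 × (6.73 - 4.96) = -4.602%, loss ≈ 10469 × 4.602/100 ≈ 482.
Total lost output = 955 + 536 + 887 + 294 + 482 = 3154 billion.

$3,154 billion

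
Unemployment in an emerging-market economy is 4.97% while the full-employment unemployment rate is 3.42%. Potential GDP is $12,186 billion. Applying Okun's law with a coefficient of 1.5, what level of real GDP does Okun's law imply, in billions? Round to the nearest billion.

Unemployment gap = 4.97 - 3.42 = 1.55 points, so the output gap is -1.5 × 1.55 = -2.325%.
Actual GDP = 12186 × (1 - 2.325/100) = 12186 × 0.97675 ≈ 11903 billion.

$11,903 billion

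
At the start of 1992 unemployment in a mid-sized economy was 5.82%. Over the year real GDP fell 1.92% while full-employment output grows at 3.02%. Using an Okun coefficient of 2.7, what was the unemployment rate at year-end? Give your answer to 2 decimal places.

7.65%

Growth-rate Okun's law: g_Y = g_Y* - β × Δu, so Δu = (g_Y* - g_Y)/β.
Δu = (3.02 + 1.92)/2.7 = 4.94/2.7 = 1.83 percentage points.
Year-end unemployment = 5.82 + 1.83 = 7.65%.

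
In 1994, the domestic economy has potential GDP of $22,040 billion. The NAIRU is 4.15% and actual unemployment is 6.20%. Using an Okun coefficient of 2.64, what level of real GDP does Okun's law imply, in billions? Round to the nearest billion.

$20,847 billion

Unemployment gap = 6.2 - 4.15 = 2.05 points, so the output gap is -2.64 × 2.05 = -5.412%.
Actual GDP = 22040 × (1 - 5.412/100) = 22040 × 0.94588 ≈ 20847 billion.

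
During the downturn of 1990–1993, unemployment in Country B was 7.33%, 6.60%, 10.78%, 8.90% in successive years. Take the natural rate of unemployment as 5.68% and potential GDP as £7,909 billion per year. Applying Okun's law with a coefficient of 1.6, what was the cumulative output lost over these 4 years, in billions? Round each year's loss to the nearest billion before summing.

£1,377 billion

Year 1990: gap = -1.6 × (7.33 - 5.68) = -2.64%, loss ≈ 7909 × 2.64/100 ≈ 209.
Year 1991: gap = -1.6 × (6.6 - 5.68) = -1.472%, loss ≈ 7909 × 1.472/100 ≈ 116.
Year 1992: gap = -1.6 × (10.78 - 5.68) = -8.16%, loss ≈ 7909 × 8.16/100 ≈ 645.
Year 1993: gap = -1.6 × (8.9 - 5.68) = -5.152%, loss ≈ 7909 × 5.152/100 ≈ 407.
Total lost output = 209 + 116 + 645 + 407 = 1377 billion.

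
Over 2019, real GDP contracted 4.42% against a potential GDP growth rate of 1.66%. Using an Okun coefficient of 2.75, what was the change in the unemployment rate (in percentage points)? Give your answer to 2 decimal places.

2.21 percentage points

Growth-rate Okun's law: g_Y = g_Y* - β × Δu, so Δu = (g_Y* - g_Y)/β.
Δu = (1.66 + 4.42)/2.75 = 6.08/2.75 = 2.21 percentage points.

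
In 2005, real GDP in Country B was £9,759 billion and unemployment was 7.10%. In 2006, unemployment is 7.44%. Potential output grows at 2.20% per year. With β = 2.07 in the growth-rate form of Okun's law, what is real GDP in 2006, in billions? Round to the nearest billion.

Δu = 7.44 - 7.1 = 0.34 points.
Okun's law (growth form): g_Y = g_Y* - β × Δu = 2.20 - 2.07 × (0.34) = 2.2 - 0.7038 = 1.4962%.
Real GDP in the next year = 9759 × (1 + 1.4962/100) = 9759 × 1.014962 ≈ 9905 billion.

£9,905 billion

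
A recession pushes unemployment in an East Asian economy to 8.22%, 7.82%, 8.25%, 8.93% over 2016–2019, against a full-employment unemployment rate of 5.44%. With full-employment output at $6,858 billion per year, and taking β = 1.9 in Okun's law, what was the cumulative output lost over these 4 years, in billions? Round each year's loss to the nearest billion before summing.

$1,493 billion

Year 2016: gap = -1.9 × (8.22 - 5.44) = -5.282%, loss ≈ 6858 × 5.282/100 ≈ 362.
Year 2017: gap = -1.9 × (7.82 - 5.44) = -4.522%, loss ≈ 6858 × 4.522/100 ≈ 310.
Year 2018: gap = -1.9 × (8.25 - 5.44) = -5.339%, loss ≈ 6858 × 5.339/100 ≈ 366.
Year 2019: gap = -1.9 × (8.93 - 5.44) = -6.631%, loss ≈ 6858 × 6.631/100 ≈ 455.
Total lost output = 362 + 310 + 366 + 455 = 1493 billion.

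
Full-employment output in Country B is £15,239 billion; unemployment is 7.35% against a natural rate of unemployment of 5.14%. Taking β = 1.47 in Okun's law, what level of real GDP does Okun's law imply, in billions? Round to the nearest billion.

Unemployment gap = 7.35 - 5.14 = 2.21 points, so the output gap is -1.47 × 2.21 = -3.2487%.
Actual GDP = 15239 × (1 - 3.2487/100) = 15239 × 0.967513 ≈ 14744 billion.

£14,744 billion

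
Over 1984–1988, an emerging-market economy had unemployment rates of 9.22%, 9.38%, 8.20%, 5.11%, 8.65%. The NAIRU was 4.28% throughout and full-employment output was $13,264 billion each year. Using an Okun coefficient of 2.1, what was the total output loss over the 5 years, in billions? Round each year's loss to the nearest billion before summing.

$5,337 billion

Year 1984: gap = -2.1 × (9.22 - 4.28) = -10.374%, loss ≈ 13264 × 10.374/100 ≈ 1376.
Year 1985: gap = -2.1 × (9.38 - 4.28) = -10.71%, loss ≈ 13264 × 10.71/100 ≈ 1421.
Year 1986: gap = -2.1 × (8.2 - 4.28) = -8.232%, loss ≈ 13264 × 8.232/100 ≈ 1092.
Year 1987: gap = -2.1 × (5.11 - 4.28) = -1.743%, loss ≈ 13264 × 1.743/100 ≈ 231.
Year 1988: gap = -2.1 × (8.65 - 4.28) = -9.177%, loss ≈ 13264 × 9.177/100 ≈ 1217.
Total lost output = 1376 + 1421 + 1092 + 231 + 1217 = 5337 billion.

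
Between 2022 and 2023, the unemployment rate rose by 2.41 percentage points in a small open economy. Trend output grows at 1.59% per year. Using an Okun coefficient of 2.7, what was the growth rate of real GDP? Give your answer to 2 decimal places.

Growth-rate Okun's law: g_Y = g_Y* - β × Δu.
g_Y = 1.59 - 2.7 × (2.41) = 1.59 - 6.507 = -4.917%, i.e. -4.92% to 2 d.p.

-4.92%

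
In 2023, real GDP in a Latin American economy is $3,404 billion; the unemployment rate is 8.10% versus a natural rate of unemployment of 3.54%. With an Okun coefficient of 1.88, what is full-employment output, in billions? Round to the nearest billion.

$3,723 billion

Unemployment gap = 8.1 - 3.54 = 4.56 points, so output gap = -1.88 × 4.56 = -8.5728%.
Since Y = Y* × (1 + gap/100), Y* = 3404/0.914272 ≈ 3723 billion.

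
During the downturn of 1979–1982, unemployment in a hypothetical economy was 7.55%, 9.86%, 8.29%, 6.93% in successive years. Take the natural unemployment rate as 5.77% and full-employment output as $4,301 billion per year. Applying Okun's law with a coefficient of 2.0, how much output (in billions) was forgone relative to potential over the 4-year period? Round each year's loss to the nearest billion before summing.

Year 1979: gap = -2.0 × (7.55 - 5.77) = -3.56%, loss ≈ 4301 × 3.56/100 ≈ 153.
Year 1980: gap = -2.0 × (9.86 - 5.77) = -8.18%, loss ≈ 4301 × 8.18/100 ≈ 352.
Year 1981: gap = -2.0 × (8.29 - 5.77) = -5.04%, loss ≈ 4301 × 5.04/100 ≈ 217.
Year 1982: gap = -2.0 × (6.93 - 5.77) = -2.32%, loss ≈ 4301 × 2.32/100 ≈ 100.
Total lost output = 153 + 352 + 217 + 100 = 822 billion.

$822 billion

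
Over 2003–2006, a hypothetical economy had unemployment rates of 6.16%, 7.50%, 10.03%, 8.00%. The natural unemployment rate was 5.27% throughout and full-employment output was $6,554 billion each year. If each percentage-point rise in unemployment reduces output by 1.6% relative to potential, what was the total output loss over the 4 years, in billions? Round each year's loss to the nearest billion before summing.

$1,112 billion

Year 2003: gap = -1.6 × (6.16 - 5.27) = -1.424%, loss ≈ 6554 × 1.424/100 ≈ 93.
Year 2004: gap = -1.6 × (7.5 - 5.27) = -3.568%, loss ≈ 6554 × 3.568/100 ≈ 234.
Year 2005: gap = -1.6 × (10.03 - 5.27) = -7.616%, loss ≈ 6554 × 7.616/100 ≈ 499.
Year 2006: gap = -1.6 × (8 - 5.27) = -4.368%, loss ≈ 6554 × 4.368/100 ≈ 286.
Total lost output = 93 + 234 + 499 + 286 = 1112 billion.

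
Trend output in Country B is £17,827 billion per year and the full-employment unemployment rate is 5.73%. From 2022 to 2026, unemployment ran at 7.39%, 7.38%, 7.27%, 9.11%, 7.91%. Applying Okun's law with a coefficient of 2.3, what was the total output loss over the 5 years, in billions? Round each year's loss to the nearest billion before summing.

Year 2022: gap = -2.3 × (7.39 - 5.73) = -3.818%, loss ≈ 17827 × 3.818/100 ≈ 681.
Year 2023: gap = -2.3 × (7.38 - 5.73) = -3.795%, loss ≈ 17827 × 3.795/100 ≈ 677.
Year 2024: gap = -2.3 × (7.27 - 5.73) = -3.542%, loss ≈ 17827 × 3.542/100 ≈ 631.
Year 2025: gap = -2.3 × (9.11 - 5.73) = -7.774%, loss ≈ 17827 × 7.774/100 ≈ 1386.
Year 2026: gap = -2.3 × (7.91 - 5.73) = -5.014%, loss ≈ 17827 × 5.014/100 ≈ 894.
Total lost output = 681 + 677 + 631 + 1386 + 894 = 4269 billion.

£4,269 billion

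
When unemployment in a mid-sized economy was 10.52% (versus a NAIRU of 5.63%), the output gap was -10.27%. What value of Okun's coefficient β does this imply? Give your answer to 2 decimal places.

Okun's law: output gap = -β × (u - u*).
-10.27 = -β × (10.52 - 5.63) = -β × 4.89, so β = 10.27/4.89 = 2.10.

β ≈ 2.10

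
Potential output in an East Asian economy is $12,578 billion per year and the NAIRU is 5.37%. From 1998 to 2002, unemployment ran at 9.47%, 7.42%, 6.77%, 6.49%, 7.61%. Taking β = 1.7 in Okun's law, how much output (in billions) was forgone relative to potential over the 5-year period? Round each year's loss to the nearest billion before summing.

$2,332 billion

Year 1998: gap = -1.7 × (9.47 - 5.37) = -6.97%, loss ≈ 12578 × 6.97/100 ≈ 877.
Year 1999: gap = -1.7 × (7.42 - 5.37) = -3.485%, loss ≈ 12578 × 3.485/100 ≈ 438.
Year 2000: gap = -1.7 × (6.77 - 5.37) = -2.38%, loss ≈ 12578 × 2.38/100 ≈ 299.
Year 2001: gap = -1.7 × (6.49 - 5.37) = -1.904%, loss ≈ 12578 × 1.904/100 ≈ 239.
Year 2002: gap = -1.7 × (7.61 - 5.37) = -3.808%, loss ≈ 12578 × 3.808/100 ≈ 479.
Total lost output = 877 + 438 + 299 + 239 + 479 = 2332 billion.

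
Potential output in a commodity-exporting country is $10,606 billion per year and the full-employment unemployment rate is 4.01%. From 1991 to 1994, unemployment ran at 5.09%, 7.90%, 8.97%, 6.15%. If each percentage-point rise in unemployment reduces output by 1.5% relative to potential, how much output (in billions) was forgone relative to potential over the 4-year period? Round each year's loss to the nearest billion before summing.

$1,920 billion

Year 1991: gap = -1.5 × (5.09 - 4.01) = -1.62%, loss ≈ 10606 × 1.62/100 ≈ 172.
Year 1992: gap = -1.5 × (7.9 - 4.01) = -5.835%, loss ≈ 10606 × 5.835/100 ≈ 619.
Year 1993: gap = -1.5 × (8.97 - 4.01) = -7.44%, loss ≈ 10606 × 7.44/100 ≈ 789.
Year 1994: gap = -1.5 × (6.15 - 4.01) = -3.21%, loss ≈ 10606 × 3.21/100 ≈ 340.
Total lost output = 172 + 619 + 789 + 340 = 1920 billion.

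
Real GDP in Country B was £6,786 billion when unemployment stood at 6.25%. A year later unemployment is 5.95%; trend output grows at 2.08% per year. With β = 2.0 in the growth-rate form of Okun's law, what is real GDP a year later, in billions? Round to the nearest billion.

£6,968 billion

Δu = 5.95 - 6.25 = -0.3 points.
Okun's law (growth form): g_Y = g_Y* - β × Δu = 2.08 - 2.0 × (-0.30) = 2.08 + 0.6 = 2.68%.
Real GDP in the next year = 6786 × (1 + 2.68/100) = 6786 × 1.0268 ≈ 6968 billion.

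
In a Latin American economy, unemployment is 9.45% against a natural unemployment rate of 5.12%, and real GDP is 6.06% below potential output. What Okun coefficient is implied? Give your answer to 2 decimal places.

Okun's law: output gap = -β × (u - u*).
-6.06 = -β × (9.45 - 5.12) = -β × 4.33, so β = 6.06/4.33 = 1.40.

β ≈ 1.40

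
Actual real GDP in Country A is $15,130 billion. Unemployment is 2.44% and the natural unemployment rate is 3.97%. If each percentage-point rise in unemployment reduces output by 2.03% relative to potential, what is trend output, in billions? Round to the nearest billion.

$14,674 billion

Unemployment gap = 2.44 - 3.97 = -1.53 points, so output gap = -2.03 × (-1.53) = 3.1059%.
Since Y = Y* × (1 + gap/100), Y* = 15130/1.031059 ≈ 14674 billion.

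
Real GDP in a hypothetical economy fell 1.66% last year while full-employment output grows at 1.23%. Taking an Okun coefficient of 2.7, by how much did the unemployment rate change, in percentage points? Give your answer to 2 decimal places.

1.07 percentage points

Growth-rate Okun's law: g_Y = g_Y* - β × Δu, so Δu = (g_Y* - g_Y)/β.
Δu = (1.23 + 1.66)/2.7 = 2.89/2.7 = 1.07 percentage points.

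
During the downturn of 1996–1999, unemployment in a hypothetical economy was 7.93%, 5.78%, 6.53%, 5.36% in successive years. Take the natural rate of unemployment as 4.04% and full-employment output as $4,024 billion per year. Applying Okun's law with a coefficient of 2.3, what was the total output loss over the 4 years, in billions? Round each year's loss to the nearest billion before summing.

Year 1996: gap = -2.3 × (7.93 - 4.04) = -8.947%, loss ≈ 4024 × 8.947/100 ≈ 360.
Year 1997: gap = -2.3 × (5.78 - 4.04) = -4.002%, loss ≈ 4024 × 4.002/100 ≈ 161.
Year 1998: gap = -2.3 × (6.53 - 4.04) = -5.727%, loss ≈ 4024 × 5.727/100 ≈ 230.
Year 1999: gap = -2.3 × (5.36 - 4.04) = -3.036%, loss ≈ 4024 × 3.036/100 ≈ 122.
Total lost output = 360 + 161 + 230 + 122 = 873 billion.

$873 billion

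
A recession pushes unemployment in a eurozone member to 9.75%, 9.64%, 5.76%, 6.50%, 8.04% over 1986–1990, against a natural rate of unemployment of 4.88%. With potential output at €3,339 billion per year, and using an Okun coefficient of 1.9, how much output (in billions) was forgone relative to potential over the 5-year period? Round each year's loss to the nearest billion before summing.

€970 billion

Year 1986: gap = -1.9 × (9.75 - 4.88) = -9.253%, loss ≈ 3339 × 9.253/100 ≈ 309.
Year 1987: gap = -1.9 × (9.64 - 4.88) = -9.044%, loss ≈ 3339 × 9.044/100 ≈ 302.
Year 1988: gap = -1.9 × (5.76 - 4.88) = -1.672%, loss ≈ 3339 × 1.672/100 ≈ 56.
Year 1989: gap = -1.9 × (6.5 - 4.88) = -3.078%, loss ≈ 3339 × 3.078/100 ≈ 103.
Year 1990: gap = -1.9 × (8.04 - 4.88) = -6.004%, loss ≈ 3339 × 6.004/100 ≈ 200.
Total lost output = 309 + 302 + 56 + 103 + 200 = 970 billion.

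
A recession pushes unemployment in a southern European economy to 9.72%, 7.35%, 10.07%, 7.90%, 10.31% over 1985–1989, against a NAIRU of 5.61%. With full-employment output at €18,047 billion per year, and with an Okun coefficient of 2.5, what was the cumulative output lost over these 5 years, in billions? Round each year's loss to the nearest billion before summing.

Year 1985: gap = -2.5 × (9.72 - 5.61) = -10.275%, loss ≈ 18047 × 10.275/100 ≈ 1854.
Year 1986: gap = -2.5 × (7.35 - 5.61) = -4.35%, loss ≈ 18047 × 4.35/100 ≈ 785.
Year 1987: gap = -2.5 × (10.07 - 5.61) = -11.15%, loss ≈ 18047 × 11.15/100 ≈ 2012.
Year 1988: gap = -2.5 × (7.9 - 5.61) = -5.725%, loss ≈ 18047 × 5.725/100 ≈ 1033.
Year 1989: gap = -2.5 × (10.31 - 5.61) = -11.75%, loss ≈ 18047 × 11.75/100 ≈ 2121.
Total lost output = 1854 + 785 + 2012 + 1033 + 2121 = 7805 billion.

€7,805 billion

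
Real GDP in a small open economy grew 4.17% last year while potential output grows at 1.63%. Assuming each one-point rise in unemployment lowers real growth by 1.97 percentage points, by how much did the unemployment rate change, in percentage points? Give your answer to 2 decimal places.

-1.29 percentage points

Growth-rate Okun's law: g_Y = g_Y* - β × Δu, so Δu = (g_Y* - g_Y)/β.
Δu = (1.63 - 4.17)/1.97 = -2.54/1.97 = -1.29 percentage points.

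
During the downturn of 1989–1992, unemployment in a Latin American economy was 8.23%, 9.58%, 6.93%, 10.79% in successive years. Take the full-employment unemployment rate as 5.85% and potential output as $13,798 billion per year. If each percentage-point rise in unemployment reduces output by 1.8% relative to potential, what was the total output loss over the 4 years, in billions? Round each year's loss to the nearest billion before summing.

Year 1989: gap = -1.8 × (8.23 - 5.85) = -4.284%, loss ≈ 13798 × 4.284/100 ≈ 591.
Year 1990: gap = -1.8 × (9.58 - 5.85) = -6.714%, loss ≈ 13798 × 6.714/100 ≈ 926.
Year 1991: gap = -1.8 × (6.93 - 5.85) = -1.944%, loss ≈ 13798 × 1.944/100 ≈ 268.
Year 1992: gap = -1.8 × (10.79 - 5.85) = -8.892%, loss ≈ 13798 × 8.892/100 ≈ 1227.
Total lost output = 591 + 926 + 268 + 1227 = 3012 billion.

$3,012 billion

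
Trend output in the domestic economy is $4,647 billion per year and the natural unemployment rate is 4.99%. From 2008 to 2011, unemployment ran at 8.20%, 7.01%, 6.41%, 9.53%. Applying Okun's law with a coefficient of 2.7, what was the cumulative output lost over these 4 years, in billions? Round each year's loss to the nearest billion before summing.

Year 2008: gap = -2.7 × (8.2 - 4.99) = -8.667%, loss ≈ 4647 × 8.667/100 ≈ 403.
Year 2009: gap = -2.7 × (7.01 - 4.99) = -5.454%, loss ≈ 4647 × 5.454/100 ≈ 253.
Year 2010: gap = -2.7 × (6.41 - 4.99) = -3.834%, loss ≈ 4647 × 3.834/100 ≈ 178.
Year 2011: gap = -2.7 × (9.53 - 4.99) = -12.258%, loss ≈ 4647 × 12.258/100 ≈ 570.
Total lost output = 403 + 253 + 178 + 570 = 1404 billion.

$1,404 billion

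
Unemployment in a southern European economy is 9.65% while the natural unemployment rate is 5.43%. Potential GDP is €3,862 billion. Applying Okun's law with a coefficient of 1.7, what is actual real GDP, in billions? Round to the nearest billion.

Unemployment gap = 9.65 - 5.43 = 4.22 points, so the output gap is -1.7 × 4.22 = -7.174%.
Actual GDP = 3862 × (1 - 7.174/100) = 3862 × 0.92826 ≈ 3585 billion.

€3,585 billion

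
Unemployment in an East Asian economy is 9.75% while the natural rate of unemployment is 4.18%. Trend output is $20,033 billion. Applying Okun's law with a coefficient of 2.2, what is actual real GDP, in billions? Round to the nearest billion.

$17,578 billion

Unemployment gap = 9.75 - 4.18 = 5.57 points, so the output gap is -2.2 × 5.57 = -12.254%.
Actual GDP = 20033 × (1 - 12.254/100) = 20033 × 0.87746 ≈ 17578 billion.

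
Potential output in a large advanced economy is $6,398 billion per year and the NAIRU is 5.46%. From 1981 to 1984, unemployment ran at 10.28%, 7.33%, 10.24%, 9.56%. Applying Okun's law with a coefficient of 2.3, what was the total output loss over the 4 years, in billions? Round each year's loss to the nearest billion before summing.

Year 1981: gap = -2.3 × (10.28 - 5.46) = -11.086%, loss ≈ 6398 × 11.086/100 ≈ 709.
Year 1982: gap = -2.3 × (7.33 - 5.46) = -4.301%, loss ≈ 6398 × 4.301/100 ≈ 275.
Year 1983: gap = -2.3 × (10.24 - 5.46) = -10.994%, loss ≈ 6398 × 10.994/100 ≈ 703.
Year 1984: gap = -2.3 × (9.56 - 5.46) = -9.43%, loss ≈ 6398 × 9.43/100 ≈ 603.
Total lost output = 709 + 275 + 703 + 603 = 2290 billion.

$2,290 billion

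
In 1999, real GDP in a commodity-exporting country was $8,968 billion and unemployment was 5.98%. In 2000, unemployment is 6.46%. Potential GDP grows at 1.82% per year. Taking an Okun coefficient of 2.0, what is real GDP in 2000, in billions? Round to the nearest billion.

$9,045 billion

Δu = 6.46 - 5.98 = 0.48 points.
Okun's law (growth form): g_Y = g_Y* - β × Δu = 1.82 - 2.0 × (0.48) = 1.82 - 0.96 = 0.86%.
Real GDP in the next year = 8968 × (1 + 0.86/100) = 8968 × 1.0086 ≈ 9045 billion.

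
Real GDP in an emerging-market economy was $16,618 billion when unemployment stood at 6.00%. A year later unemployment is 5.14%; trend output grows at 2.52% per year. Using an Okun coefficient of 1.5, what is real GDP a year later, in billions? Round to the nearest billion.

$17,251 billion

Δu = 5.14 - 6 = -0.86 points.
Okun's law (growth form): g_Y = g_Y* - β × Δu = 2.52 - 1.5 × (-0.86) = 2.52 + 1.29 = 3.81%.
Real GDP in the next year = 16618 × (1 + 3.81/100) = 16618 × 1.0381 ≈ 17251 billion.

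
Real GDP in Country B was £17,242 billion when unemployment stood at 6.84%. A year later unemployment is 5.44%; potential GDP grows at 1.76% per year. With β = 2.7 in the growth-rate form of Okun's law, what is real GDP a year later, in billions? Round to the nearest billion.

£18,197 billion

Δu = 5.44 - 6.84 = -1.4 points.
Okun's law (growth form): g_Y = g_Y* - β × Δu = 1.76 - 2.7 × (-1.40) = 1.76 + 3.78 = 5.54%.
Real GDP in the next year = 17242 × (1 + 5.54/100) = 17242 × 1.0554 ≈ 18197 billion.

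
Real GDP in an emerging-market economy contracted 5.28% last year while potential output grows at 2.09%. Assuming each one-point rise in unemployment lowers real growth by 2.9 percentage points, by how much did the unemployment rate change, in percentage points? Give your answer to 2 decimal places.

Growth-rate Okun's law: g_Y = g_Y* - β × Δu, so Δu = (g_Y* - g_Y)/β.
Δu = (2.09 + 5.28)/2.9 = 7.37/2.9 = 2.54 percentage points.

2.54 percentage points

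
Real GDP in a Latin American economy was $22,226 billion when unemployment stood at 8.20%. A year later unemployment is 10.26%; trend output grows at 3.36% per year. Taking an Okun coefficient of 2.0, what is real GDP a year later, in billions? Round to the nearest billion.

$22,057 billion

Δu = 10.26 - 8.2 = 2.06 points.
Okun's law (growth form): g_Y = g_Y* - β × Δu = 3.36 - 2.0 × (2.06) = 3.36 - 4.12 = -0.76%.
Real GDP in the next year = 22226 × (1 - 0.76/100) = 22226 × 0.9924 ≈ 22057 billion.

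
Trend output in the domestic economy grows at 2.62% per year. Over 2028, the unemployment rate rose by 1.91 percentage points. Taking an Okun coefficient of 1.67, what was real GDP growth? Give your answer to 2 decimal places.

Growth-rate Okun's law: g_Y = g_Y* - β × Δu.
g_Y = 2.62 - 1.67 × (1.91) = 2.62 - 3.1897 = -0.5697%, i.e. -0.57% to 2 d.p.

-0.57%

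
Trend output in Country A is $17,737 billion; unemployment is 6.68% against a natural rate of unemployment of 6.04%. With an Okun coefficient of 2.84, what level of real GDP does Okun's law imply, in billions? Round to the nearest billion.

$17,415 billion

Unemployment gap = 6.68 - 6.04 = 0.64 points, so the output gap is -2.84 × 0.64 = -1.8176%.
Actual GDP = 17737 × (1 - 1.8176/100) = 17737 × 0.981824 ≈ 17415 billion.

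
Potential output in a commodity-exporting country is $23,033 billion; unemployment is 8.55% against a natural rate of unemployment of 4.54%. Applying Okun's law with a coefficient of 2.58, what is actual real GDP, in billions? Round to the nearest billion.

$20,650 billion

Unemployment gap = 8.55 - 4.54 = 4.01 points, so the output gap is -2.58 × 4.01 = -10.3458%.
Actual GDP = 23033 × (1 - 10.3458/100) = 23033 × 0.896542 ≈ 20650 billion.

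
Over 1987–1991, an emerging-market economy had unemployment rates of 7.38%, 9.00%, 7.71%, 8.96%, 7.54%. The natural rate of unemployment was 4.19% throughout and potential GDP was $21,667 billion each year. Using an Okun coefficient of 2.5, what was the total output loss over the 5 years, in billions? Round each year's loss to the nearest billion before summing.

$10,639 billion

Year 1987: gap = -2.5 × (7.38 - 4.19) = -7.975%, loss ≈ 21667 × 7.975/100 ≈ 1728.
Year 1988: gap = -2.5 × (9 - 4.19) = -12.025%, loss ≈ 21667 × 12.025/100 ≈ 2605.
Year 1989: gap = -2.5 × (7.71 - 4.19) = -8.8%, loss ≈ 21667 × 8.8/100 ≈ 1907.
Year 1990: gap = -2.5 × (8.96 - 4.19) = -11.925%, loss ≈ 21667 × 11.925/100 ≈ 2584.
Year 1991: gap = -2.5 × (7.54 - 4.19) = -8.375%, loss ≈ 21667 × 8.375/100 ≈ 1815.
Total lost output = 1728 + 2605 + 1907 + 2584 + 1815 = 10639 billion.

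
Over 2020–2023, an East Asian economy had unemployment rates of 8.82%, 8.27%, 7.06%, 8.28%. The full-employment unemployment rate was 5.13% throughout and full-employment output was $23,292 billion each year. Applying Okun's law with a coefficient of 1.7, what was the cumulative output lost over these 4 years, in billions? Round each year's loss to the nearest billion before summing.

$4,715 billion

Year 2020: gap = -1.7 × (8.82 - 5.13) = -6.273%, loss ≈ 23292 × 6.273/100 ≈ 1461.
Year 2021: gap = -1.7 × (8.27 - 5.13) = -5.338%, loss ≈ 23292 × 5.338/100 ≈ 1243.
Year 2022: gap = -1.7 × (7.06 - 5.13) = -3.281%, loss ≈ 23292 × 3.281/100 ≈ 764.
Year 2023: gap = -1.7 × (8.28 - 5.13) = -5.355%, loss ≈ 23292 × 5.355/100 ≈ 1247.
Total lost output = 1461 + 1243 + 764 + 1247 = 4715 billion.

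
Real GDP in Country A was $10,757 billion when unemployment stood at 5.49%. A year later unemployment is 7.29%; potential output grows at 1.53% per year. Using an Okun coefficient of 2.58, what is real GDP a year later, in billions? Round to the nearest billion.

$10,422 billion

Δu = 7.29 - 5.49 = 1.8 points.
Okun's law (growth form): g_Y = g_Y* - β × Δu = 1.53 - 2.58 × (1.80) = 1.53 - 4.644 = -3.114%.
Real GDP in the next year = 10757 × (1 - 3.114/100) = 10757 × 0.96886 ≈ 10422 billion.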